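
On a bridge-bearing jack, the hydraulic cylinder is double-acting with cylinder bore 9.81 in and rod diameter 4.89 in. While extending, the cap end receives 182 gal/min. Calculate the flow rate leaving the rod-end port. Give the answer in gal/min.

Q_out ≈ 137 gal/min

Cap-side area A_cap = π/4 × (9.81 in)² = 75.58 in^2
Rod-side annular area A_ann = π/4 × (9.81² − 4.89²) = 56.80 in^2
Piston speed v = Q_in/A_cap; rod-end outflow Q_out = v × A_ann = Q_in × A_ann/A_cap.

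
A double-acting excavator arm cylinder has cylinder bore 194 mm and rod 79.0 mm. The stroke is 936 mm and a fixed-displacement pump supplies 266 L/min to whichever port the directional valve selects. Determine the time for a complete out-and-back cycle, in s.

Cap-side area A_cap = π/4 × (194 mm)² = 29560 mm^2
Rod-side annular area A_ann = π/4 × (194² − 79.0²) = 24660 mm^2
t_ext = A_cap·L/Q = 6.241 s
t_ret = A_ann·L/Q = 5.206 s
t_cycle = t_ext + t_ret

t ≈ 11.4 s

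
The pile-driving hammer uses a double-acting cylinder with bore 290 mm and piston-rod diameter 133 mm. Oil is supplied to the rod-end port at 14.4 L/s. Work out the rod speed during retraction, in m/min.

v ≈ 16.6 m/min

Rod-side annular area A_ann = π/4 × (290² − 133²) = 52160 mm^2
Flow into the rod-end port fills the annular volume.
v = Q / A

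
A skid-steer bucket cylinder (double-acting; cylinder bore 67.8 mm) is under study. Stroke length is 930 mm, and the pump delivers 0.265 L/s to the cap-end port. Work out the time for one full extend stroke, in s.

t ≈ 12.7 s

Cap-side area A_cap = π/4 × (67.8 mm)² = 3610 mm^2
Swept volume V = A × L; t = V / Q = A·L / Q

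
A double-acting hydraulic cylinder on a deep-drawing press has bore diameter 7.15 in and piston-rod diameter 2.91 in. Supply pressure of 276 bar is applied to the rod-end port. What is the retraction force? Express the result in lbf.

Rod-side annular area A_ann = π/4 × (7.15² − 2.91²) = 33.50 in^2
On retraction the pressure acts on the annular area (bore minus rod).
F = P × A_ann

F ≈ 1.34e5 lbf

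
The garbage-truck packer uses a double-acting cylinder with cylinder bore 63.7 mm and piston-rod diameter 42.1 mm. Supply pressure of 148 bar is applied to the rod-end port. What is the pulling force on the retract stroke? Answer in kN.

F ≈ 26.6 kN

Rod-side annular area A_ann = π/4 × (63.7² − 42.1²) = 1795 mm^2
On retraction the pressure acts on the annular area (bore minus rod).
F = P × A_ann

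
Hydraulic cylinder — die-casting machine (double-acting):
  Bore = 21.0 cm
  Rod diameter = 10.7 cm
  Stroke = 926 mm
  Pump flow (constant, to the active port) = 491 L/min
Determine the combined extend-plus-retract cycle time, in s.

t ≈ 6.82 s

Cap-side area A_cap = π/4 × (21.0 cm)² = 346.4 cm^2
Rod-side annular area A_ann = π/4 × (21.0² − 10.7²) = 256.4 cm^2
t_ext = A_cap·L/Q = 3.919 s
t_ret = A_ann·L/Q = 2.902 s
t_cycle = t_ext + t_ret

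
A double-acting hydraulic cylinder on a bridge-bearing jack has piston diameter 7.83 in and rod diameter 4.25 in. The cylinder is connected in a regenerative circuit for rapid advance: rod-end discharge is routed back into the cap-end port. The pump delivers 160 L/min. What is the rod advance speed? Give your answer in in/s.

v ≈ 11.5 in/s

In regeneration the rod-end outflow joins the pump flow into the cap end, so the net volume the pump must supply per unit advance equals the rod cross-section area.
Rod cross-section A_rod = π/4 × (4.25 in)² = 14.19 in^2
v = Q_pump / A_rod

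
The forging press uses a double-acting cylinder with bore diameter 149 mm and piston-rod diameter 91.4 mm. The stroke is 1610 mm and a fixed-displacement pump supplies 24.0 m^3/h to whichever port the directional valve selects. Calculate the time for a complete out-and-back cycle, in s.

Cap-side area A_cap = π/4 × (149 mm)² = 17440 mm^2
Rod-side annular area A_ann = π/4 × (149² − 91.4²) = 10880 mm^2
t_ext = A_cap·L/Q = 4.211 s
t_ret = A_ann·L/Q = 2.626 s
t_cycle = t_ext + t_ret

t ≈ 6.84 s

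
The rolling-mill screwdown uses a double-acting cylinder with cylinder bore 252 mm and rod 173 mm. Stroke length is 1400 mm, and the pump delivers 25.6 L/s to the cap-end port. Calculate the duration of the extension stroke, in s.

Cap-side area A_cap = π/4 × (252 mm)² = 49880 mm^2
Swept volume V = A × L; t = V / Q = A·L / Q

t ≈ 2.73 s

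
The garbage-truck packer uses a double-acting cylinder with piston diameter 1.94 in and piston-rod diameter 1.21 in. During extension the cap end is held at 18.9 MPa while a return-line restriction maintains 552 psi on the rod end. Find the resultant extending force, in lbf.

F ≈ 7110 lbf

Cap-side area A_cap = π/4 × (1.94 in)² = 2.956 in^2
Rod-side annular area A_ann = π/4 × (1.94² − 1.21²) = 1.806 in^2
Net thrust = P_cap·A_cap − P_rod·A_ann = 8103 lbf − 996.9 lbf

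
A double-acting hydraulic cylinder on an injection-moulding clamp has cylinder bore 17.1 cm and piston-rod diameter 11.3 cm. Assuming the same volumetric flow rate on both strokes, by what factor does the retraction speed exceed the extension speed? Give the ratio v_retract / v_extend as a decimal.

v_ret/v_ext ≈ 1.78

Cap-side area A_cap = π/4 × (17.1 cm)² = 229.7 cm^2
Rod-side annular area A_ann = π/4 × (17.1² − 11.3²) = 129.4 cm^2
For equal Q, v ∝ 1/A, so v_ret/v_ext = A_cap/A_ann.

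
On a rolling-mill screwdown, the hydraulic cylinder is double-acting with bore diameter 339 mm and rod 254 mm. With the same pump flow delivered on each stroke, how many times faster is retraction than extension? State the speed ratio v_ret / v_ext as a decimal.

v_ret/v_ext ≈ 2.28

Cap-side area A_cap = π/4 × (339 mm)² = 90260 mm^2
Rod-side annular area A_ann = π/4 × (339² − 254²) = 39590 mm^2
For equal Q, v ∝ 1/A, so v_ret/v_ext = A_cap/A_ann.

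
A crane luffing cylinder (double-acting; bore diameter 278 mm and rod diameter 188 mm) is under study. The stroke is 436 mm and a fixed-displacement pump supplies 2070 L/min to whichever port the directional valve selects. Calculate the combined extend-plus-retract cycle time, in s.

t ≈ 1.18 s

Cap-side area A_cap = π/4 × (278 mm)² = 60700 mm^2
Rod-side annular area A_ann = π/4 × (278² − 188²) = 32940 mm^2
t_ext = A_cap·L/Q = 0.7671 s
t_ret = A_ann·L/Q = 0.4163 s
t_cycle = t_ext + t_ret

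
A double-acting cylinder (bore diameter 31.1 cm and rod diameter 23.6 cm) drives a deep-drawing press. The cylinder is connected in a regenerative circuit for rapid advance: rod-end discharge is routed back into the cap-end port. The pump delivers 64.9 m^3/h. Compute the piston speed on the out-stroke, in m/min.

v ≈ 24.7 m/min

In regeneration the rod-end outflow joins the pump flow into the cap end, so the net volume the pump must supply per unit advance equals the rod cross-section area.
Rod cross-section A_rod = π/4 × (23.6 cm)² = 437.4 cm^2
v = Q_pump / A_rod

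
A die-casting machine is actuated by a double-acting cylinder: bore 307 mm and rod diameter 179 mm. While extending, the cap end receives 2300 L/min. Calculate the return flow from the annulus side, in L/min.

Cap-side area A_cap = π/4 × (307 mm)² = 74020 mm^2
Rod-side annular area A_ann = π/4 × (307² − 179²) = 48860 mm^2
Piston speed v = Q_in/A_cap; rod-end outflow Q_out = v × A_ann = Q_in × A_ann/A_cap.

Q_out ≈ 1520 L/min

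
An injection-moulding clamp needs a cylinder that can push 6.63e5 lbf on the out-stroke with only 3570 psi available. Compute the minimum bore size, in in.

D ≈ 15.4 in

Extension force acts on the full piston face: F = P × (π/4)D².
D = √(4F / (πP)) = √(4 × 6.63e5 lbf / (π × 3570 psi))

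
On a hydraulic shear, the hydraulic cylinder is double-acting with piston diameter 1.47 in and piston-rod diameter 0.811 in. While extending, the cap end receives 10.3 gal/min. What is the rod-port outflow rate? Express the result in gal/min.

Q_out ≈ 7.16 gal/min

Cap-side area A_cap = π/4 × (1.47 in)² = 1.697 in^2
Rod-side annular area A_ann = π/4 × (1.47² − 0.811²) = 1.181 in^2
Piston speed v = Q_in/A_cap; rod-end outflow Q_out = v × A_ann = Q_in × A_ann/A_cap.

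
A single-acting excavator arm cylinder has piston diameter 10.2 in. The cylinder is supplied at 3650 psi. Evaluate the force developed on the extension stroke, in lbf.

F ≈ 2.98e5 lbf

Cap-side area A_cap = π/4 × (10.2 in)² = 81.71 in^2
F = P × A_cap = 3650 psi × A_cap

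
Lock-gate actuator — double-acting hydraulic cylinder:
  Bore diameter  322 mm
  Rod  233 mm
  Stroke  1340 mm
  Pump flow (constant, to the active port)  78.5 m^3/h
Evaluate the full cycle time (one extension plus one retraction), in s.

Cap-side area A_cap = π/4 × (322 mm)² = 81430 mm^2
Rod-side annular area A_ann = π/4 × (322² − 233²) = 38790 mm^2
t_ext = A_cap·L/Q = 5.004 s
t_ret = A_ann·L/Q = 2.384 s
t_cycle = t_ext + t_ret

t ≈ 7.39 s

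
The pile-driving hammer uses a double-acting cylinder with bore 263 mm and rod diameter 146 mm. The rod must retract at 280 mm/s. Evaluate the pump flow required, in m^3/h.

Rod-side annular area A_ann = π/4 × (263² − 146²) = 37580 mm^2
Q = A × v

Q ≈ 37.9 m^3/h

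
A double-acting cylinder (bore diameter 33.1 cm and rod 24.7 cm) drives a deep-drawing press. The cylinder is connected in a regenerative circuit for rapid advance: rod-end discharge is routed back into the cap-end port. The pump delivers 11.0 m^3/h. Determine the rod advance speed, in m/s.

v ≈ 0.0638 m/s

In regeneration the rod-end outflow joins the pump flow into the cap end, so the net volume the pump must supply per unit advance equals the rod cross-section area.
Rod cross-section A_rod = π/4 × (24.7 cm)² = 479.2 cm^2
v = Q_pump / A_rod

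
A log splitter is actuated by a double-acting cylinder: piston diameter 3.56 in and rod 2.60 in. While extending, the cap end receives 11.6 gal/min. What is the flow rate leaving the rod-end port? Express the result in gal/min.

Cap-side area A_cap = π/4 × (3.56 in)² = 9.954 in^2
Rod-side annular area A_ann = π/4 × (3.56² − 2.60²) = 4.645 in^2
Piston speed v = Q_in/A_cap; rod-end outflow Q_out = v × A_ann = Q_in × A_ann/A_cap.

Q_out ≈ 5.41 gal/min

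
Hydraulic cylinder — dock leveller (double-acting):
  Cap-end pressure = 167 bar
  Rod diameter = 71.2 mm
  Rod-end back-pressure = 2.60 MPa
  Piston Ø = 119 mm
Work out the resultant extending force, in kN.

F ≈ 167 kN

Cap-side area A_cap = π/4 × (119 mm)² = 11120 mm^2
Rod-side annular area A_ann = π/4 × (119² − 71.2²) = 7140 mm^2
Net thrust = P_cap·A_cap − P_rod·A_ann = 185.7 kN − 18.57 kN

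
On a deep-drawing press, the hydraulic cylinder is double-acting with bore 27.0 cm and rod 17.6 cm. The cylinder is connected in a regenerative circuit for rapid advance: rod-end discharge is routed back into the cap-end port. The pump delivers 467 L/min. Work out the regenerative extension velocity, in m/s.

In regeneration the rod-end outflow joins the pump flow into the cap end, so the net volume the pump must supply per unit advance equals the rod cross-section area.
Rod cross-section A_rod = π/4 × (17.6 cm)² = 243.3 cm^2
v = Q_pump / A_rod

v ≈ 0.320 m/s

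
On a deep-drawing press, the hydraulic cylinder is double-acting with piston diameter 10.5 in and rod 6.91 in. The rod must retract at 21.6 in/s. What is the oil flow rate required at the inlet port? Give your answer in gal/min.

Q ≈ 275 gal/min

Rod-side annular area A_ann = π/4 × (10.5² − 6.91²) = 49.09 in^2
Q = A × v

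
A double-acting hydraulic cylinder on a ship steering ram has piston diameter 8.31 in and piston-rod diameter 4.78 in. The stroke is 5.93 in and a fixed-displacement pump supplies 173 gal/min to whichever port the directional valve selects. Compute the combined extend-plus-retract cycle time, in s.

t ≈ 0.806 s

Cap-side area A_cap = π/4 × (8.31 in)² = 54.24 in^2
Rod-side annular area A_ann = π/4 × (8.31² − 4.78²) = 36.29 in^2
t_ext = A_cap·L/Q = 0.4829 s
t_ret = A_ann·L/Q = 0.3231 s
t_cycle = t_ext + t_ret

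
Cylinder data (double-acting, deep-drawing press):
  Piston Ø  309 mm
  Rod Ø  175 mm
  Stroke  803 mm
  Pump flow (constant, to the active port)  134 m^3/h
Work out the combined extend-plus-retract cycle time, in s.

Cap-side area A_cap = π/4 × (309 mm)² = 74990 mm^2
Rod-side annular area A_ann = π/4 × (309² − 175²) = 50940 mm^2
t_ext = A_cap·L/Q = 1.618 s
t_ret = A_ann·L/Q = 1.099 s
t_cycle = t_ext + t_ret

t ≈ 2.72 s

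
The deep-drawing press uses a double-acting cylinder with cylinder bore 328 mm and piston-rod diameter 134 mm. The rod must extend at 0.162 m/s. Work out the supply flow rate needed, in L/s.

Q ≈ 13.7 L/s

Cap-side area A_cap = π/4 × (328 mm)² = 84500 mm^2
Q = A × v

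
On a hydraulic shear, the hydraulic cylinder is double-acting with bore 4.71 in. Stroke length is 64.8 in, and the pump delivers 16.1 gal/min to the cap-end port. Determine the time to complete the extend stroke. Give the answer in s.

t ≈ 18.2 s

Cap-side area A_cap = π/4 × (4.71 in)² = 17.42 in^2
Swept volume V = A × L; t = V / Q = A·L / Q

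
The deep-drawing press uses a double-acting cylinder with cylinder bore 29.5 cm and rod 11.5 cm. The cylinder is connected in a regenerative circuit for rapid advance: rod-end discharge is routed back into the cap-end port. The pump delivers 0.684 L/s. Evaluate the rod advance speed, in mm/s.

In regeneration the rod-end outflow joins the pump flow into the cap end, so the net volume the pump must supply per unit advance equals the rod cross-section area.
Rod cross-section A_rod = π/4 × (11.5 cm)² = 103.9 cm^2
v = Q_pump / A_rod

v ≈ 65.9 mm/s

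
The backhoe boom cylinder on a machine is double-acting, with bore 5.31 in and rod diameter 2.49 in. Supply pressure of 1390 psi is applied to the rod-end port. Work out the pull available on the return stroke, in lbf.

F ≈ 24000 lbf

Rod-side annular area A_ann = π/4 × (5.31² − 2.49²) = 17.28 in^2
On retraction the pressure acts on the annular area (bore minus rod).
F = P × A_ann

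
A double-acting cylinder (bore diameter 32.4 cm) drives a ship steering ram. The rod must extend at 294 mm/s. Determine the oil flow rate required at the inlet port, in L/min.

Q ≈ 1450 L/min

Cap-side area A_cap = π/4 × (32.4 cm)² = 824.5 cm^2
Q = A × v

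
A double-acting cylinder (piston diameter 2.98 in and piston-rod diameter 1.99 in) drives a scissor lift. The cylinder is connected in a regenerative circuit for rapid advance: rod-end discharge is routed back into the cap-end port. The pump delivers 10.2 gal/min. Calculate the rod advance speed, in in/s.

In regeneration the rod-end outflow joins the pump flow into the cap end, so the net volume the pump must supply per unit advance equals the rod cross-section area.
Rod cross-section A_rod = π/4 × (1.99 in)² = 3.110 in^2
v = Q_pump / A_rod

v ≈ 12.6 in/s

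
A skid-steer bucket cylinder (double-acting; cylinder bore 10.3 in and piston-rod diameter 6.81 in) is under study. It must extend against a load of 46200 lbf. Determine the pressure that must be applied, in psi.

Cap-side area A_cap = π/4 × (10.3 in)² = 83.32 in^2
P = F / A = 46200 lbf / A

P ≈ 554 psi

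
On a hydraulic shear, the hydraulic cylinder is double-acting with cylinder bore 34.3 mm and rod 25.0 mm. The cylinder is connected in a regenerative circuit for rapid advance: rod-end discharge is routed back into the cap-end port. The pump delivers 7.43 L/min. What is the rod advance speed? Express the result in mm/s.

v ≈ 252 mm/s

In regeneration the rod-end outflow joins the pump flow into the cap end, so the net volume the pump must supply per unit advance equals the rod cross-section area.
Rod cross-section A_rod = π/4 × (25.0 mm)² = 490.9 mm^2
v = Q_pump / A_rod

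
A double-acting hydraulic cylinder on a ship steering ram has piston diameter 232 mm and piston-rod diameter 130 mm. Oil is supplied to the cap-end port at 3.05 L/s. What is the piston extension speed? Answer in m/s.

v ≈ 0.0721 m/s

Cap-side area A_cap = π/4 × (232 mm)² = 42270 mm^2
v = Q / A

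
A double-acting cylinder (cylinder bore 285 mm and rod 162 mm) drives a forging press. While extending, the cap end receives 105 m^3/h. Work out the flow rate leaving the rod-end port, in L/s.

Cap-side area A_cap = π/4 × (285 mm)² = 63790 mm^2
Rod-side annular area A_ann = π/4 × (285² − 162²) = 43180 mm^2
Piston speed v = Q_in/A_cap; rod-end outflow Q_out = v × A_ann = Q_in × A_ann/A_cap.

Q_out ≈ 19.7 L/s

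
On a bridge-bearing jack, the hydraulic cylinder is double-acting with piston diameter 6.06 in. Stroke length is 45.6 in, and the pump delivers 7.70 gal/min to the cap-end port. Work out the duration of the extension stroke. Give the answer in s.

t ≈ 44.4 s

Cap-side area A_cap = π/4 × (6.06 in)² = 28.84 in^2
Swept volume V = A × L; t = V / Q = A·L / Q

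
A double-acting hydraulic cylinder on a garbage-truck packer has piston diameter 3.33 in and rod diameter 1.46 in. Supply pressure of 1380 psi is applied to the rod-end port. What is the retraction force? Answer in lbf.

F ≈ 9710 lbf

Rod-side annular area A_ann = π/4 × (3.33² − 1.46²) = 7.035 in^2
On retraction the pressure acts on the annular area (bore minus rod).
F = P × A_ann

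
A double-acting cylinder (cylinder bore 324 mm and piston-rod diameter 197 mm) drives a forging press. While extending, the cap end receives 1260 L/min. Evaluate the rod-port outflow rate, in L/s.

Cap-side area A_cap = π/4 × (324 mm)² = 82450 mm^2
Rod-side annular area A_ann = π/4 × (324² − 197²) = 51970 mm^2
Piston speed v = Q_in/A_cap; rod-end outflow Q_out = v × A_ann = Q_in × A_ann/A_cap.

Q_out ≈ 13.2 L/s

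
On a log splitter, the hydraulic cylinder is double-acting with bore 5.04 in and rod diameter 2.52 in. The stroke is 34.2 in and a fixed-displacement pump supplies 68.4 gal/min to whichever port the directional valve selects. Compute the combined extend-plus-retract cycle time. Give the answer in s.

t ≈ 4.53 s

Cap-side area A_cap = π/4 × (5.04 in)² = 19.95 in^2
Rod-side annular area A_ann = π/4 × (5.04² − 2.52²) = 14.96 in^2
t_ext = A_cap·L/Q = 2.591 s
t_ret = A_ann·L/Q = 1.943 s
t_cycle = t_ext + t_ret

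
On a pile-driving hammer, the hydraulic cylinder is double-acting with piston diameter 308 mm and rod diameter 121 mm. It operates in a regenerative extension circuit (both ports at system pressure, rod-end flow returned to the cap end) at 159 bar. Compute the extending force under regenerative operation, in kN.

With equal pressure on both faces, forces on the annular region cancel; the net push is pressure × rod cross-section.
Rod cross-section A_rod = π/4 × (121 mm)² = 11500 mm^2
F = P × A_rod

F ≈ 183 kN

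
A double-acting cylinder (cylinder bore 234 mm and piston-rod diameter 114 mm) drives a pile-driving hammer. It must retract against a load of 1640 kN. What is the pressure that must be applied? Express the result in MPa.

Rod-side annular area A_ann = π/4 × (234² − 114²) = 32800 mm^2
Retraction: pressure acts on the annular area.
P = F / A = 1640 kN / A

P ≈ 50.0 MPa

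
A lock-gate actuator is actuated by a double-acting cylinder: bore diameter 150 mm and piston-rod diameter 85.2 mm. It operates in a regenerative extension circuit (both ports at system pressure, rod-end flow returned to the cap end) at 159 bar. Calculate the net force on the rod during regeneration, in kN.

F ≈ 90.6 kN

With equal pressure on both faces, forces on the annular region cancel; the net push is pressure × rod cross-section.
Rod cross-section A_rod = π/4 × (85.2 mm)² = 5701 mm^2
F = P × A_rod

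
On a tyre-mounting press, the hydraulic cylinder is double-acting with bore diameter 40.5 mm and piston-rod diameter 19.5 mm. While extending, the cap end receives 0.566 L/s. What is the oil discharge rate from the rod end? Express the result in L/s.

Q_out ≈ 0.435 L/s

Cap-side area A_cap = π/4 × (40.5 mm)² = 1288 mm^2
Rod-side annular area A_ann = π/4 × (40.5² − 19.5²) = 989.6 mm^2
Piston speed v = Q_in/A_cap; rod-end outflow Q_out = v × A_ann = Q_in × A_ann/A_cap.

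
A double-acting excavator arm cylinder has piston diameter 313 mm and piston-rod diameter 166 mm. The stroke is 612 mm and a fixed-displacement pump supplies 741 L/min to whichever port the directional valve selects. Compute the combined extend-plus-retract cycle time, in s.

t ≈ 6.55 s

Cap-side area A_cap = π/4 × (313 mm)² = 76940 mm^2
Rod-side annular area A_ann = π/4 × (313² − 166²) = 55300 mm^2
t_ext = A_cap·L/Q = 3.813 s
t_ret = A_ann·L/Q = 2.740 s
t_cycle = t_ext + t_ret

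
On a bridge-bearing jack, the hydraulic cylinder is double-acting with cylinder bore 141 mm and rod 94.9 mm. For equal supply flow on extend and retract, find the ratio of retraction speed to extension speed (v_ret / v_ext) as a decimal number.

v_ret/v_ext ≈ 1.83

Cap-side area A_cap = π/4 × (141 mm)² = 15610 mm^2
Rod-side annular area A_ann = π/4 × (141² − 94.9²) = 8541 mm^2
For equal Q, v ∝ 1/A, so v_ret/v_ext = A_cap/A_ann.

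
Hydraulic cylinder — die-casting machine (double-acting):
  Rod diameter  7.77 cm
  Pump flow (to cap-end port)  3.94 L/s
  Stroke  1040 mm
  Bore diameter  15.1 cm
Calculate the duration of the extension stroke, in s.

Cap-side area A_cap = π/4 × (15.1 cm)² = 179.1 cm^2
Swept volume V = A × L; t = V / Q = A·L / Q

t ≈ 4.73 s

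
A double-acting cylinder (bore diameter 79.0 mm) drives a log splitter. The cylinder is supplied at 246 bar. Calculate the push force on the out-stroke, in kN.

Cap-side area A_cap = π/4 × (79.0 mm)² = 4902 mm^2
F = P × A_cap = 246 bar × A_cap

F ≈ 121 kN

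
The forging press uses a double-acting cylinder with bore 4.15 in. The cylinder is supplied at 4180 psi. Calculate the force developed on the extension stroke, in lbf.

Cap-side area A_cap = π/4 × (4.15 in)² = 13.53 in^2
F = P × A_cap = 4180 psi × A_cap

F ≈ 56500 lbf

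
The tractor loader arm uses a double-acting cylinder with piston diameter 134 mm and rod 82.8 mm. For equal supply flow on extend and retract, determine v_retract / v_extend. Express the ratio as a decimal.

Cap-side area A_cap = π/4 × (134 mm)² = 14100 mm^2
Rod-side annular area A_ann = π/4 × (134² − 82.8²) = 8718 mm^2
For equal Q, v ∝ 1/A, so v_ret/v_ext = A_cap/A_ann.

v_ret/v_ext ≈ 1.62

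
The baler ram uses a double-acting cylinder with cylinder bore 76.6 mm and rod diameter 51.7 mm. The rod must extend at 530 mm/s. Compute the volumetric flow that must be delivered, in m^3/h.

Cap-side area A_cap = π/4 × (76.6 mm)² = 4608 mm^2
Q = A × v

Q ≈ 8.79 m^3/h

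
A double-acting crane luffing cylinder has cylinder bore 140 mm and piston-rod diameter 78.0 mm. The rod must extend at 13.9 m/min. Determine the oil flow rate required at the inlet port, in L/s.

Cap-side area A_cap = π/4 × (140 mm)² = 15390 mm^2
Q = A × v

Q ≈ 3.57 L/s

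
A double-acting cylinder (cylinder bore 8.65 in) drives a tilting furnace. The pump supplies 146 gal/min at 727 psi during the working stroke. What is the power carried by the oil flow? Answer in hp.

Hydraulic power = P × Q

W ≈ 61.9 hp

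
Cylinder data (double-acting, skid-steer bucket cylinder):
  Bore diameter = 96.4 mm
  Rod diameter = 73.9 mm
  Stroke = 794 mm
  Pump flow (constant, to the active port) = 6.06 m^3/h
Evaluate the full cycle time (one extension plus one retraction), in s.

t ≈ 4.86 s

Cap-side area A_cap = π/4 × (96.4 mm)² = 7299 mm^2
Rod-side annular area A_ann = π/4 × (96.4² − 73.9²) = 3009 mm^2
t_ext = A_cap·L/Q = 3.443 s
t_ret = A_ann·L/Q = 1.420 s
t_cycle = t_ext + t_ret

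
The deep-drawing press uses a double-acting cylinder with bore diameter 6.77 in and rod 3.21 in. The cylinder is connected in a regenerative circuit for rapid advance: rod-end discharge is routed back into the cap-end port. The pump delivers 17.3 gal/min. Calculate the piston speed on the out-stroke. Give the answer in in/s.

In regeneration the rod-end outflow joins the pump flow into the cap end, so the net volume the pump must supply per unit advance equals the rod cross-section area.
Rod cross-section A_rod = π/4 × (3.21 in)² = 8.093 in^2
v = Q_pump / A_rod

v ≈ 8.23 in/s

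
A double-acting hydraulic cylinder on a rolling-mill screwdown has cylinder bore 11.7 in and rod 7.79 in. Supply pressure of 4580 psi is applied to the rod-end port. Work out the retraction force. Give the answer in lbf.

F ≈ 2.74e5 lbf

Rod-side annular area A_ann = π/4 × (11.7² − 7.79²) = 59.85 in^2
On retraction the pressure acts on the annular area (bore minus rod).
F = P × A_ann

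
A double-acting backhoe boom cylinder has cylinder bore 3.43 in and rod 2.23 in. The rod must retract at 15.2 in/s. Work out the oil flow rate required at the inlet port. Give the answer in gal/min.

Q ≈ 21.1 gal/min

Rod-side annular area A_ann = π/4 × (3.43² − 2.23²) = 5.334 in^2
Q = A × v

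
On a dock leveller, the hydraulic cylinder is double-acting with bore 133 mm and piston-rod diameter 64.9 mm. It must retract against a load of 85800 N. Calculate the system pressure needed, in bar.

Rod-side annular area A_ann = π/4 × (133² − 64.9²) = 10580 mm^2
Retraction: pressure acts on the annular area.
P = F / A = 85800 N / A

P ≈ 81.1 bar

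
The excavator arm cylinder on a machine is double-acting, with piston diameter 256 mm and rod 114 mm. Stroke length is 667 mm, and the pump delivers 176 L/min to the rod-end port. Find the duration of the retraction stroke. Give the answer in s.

t ≈ 9.38 s

Rod-side annular area A_ann = π/4 × (256² − 114²) = 41260 mm^2
Swept volume V = A × L; t = V / Q = A·L / Q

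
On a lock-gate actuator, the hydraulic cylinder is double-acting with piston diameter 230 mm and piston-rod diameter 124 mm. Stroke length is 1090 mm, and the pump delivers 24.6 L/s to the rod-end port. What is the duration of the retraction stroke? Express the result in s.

Rod-side annular area A_ann = π/4 × (230² − 124²) = 29470 mm^2
Swept volume V = A × L; t = V / Q = A·L / Q

t ≈ 1.31 s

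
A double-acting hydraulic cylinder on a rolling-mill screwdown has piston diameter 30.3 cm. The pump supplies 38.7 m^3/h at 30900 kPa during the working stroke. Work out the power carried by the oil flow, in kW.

W ≈ 332 kW

Hydraulic power = P × Q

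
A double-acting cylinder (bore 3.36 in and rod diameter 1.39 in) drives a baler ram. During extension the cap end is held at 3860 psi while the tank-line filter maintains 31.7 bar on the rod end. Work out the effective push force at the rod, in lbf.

F ≈ 30800 lbf

Cap-side area A_cap = π/4 × (3.36 in)² = 8.867 in^2
Rod-side annular area A_ann = π/4 × (3.36² − 1.39²) = 7.349 in^2
Net thrust = P_cap·A_cap − P_rod·A_ann = 34230 lbf − 3379 lbf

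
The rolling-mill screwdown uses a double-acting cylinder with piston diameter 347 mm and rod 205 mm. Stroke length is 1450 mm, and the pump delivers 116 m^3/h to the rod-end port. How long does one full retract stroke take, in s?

t ≈ 2.77 s

Rod-side annular area A_ann = π/4 × (347² − 205²) = 61560 mm^2
Swept volume V = A × L; t = V / Q = A·L / Q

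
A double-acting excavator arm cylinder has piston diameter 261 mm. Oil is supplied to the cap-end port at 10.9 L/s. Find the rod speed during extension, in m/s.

Cap-side area A_cap = π/4 × (261 mm)² = 53500 mm^2
v = Q / A

v ≈ 0.204 m/s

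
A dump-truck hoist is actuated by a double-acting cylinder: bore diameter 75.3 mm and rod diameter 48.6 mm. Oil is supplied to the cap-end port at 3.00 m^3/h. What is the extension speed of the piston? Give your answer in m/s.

Cap-side area A_cap = π/4 × (75.3 mm)² = 4453 mm^2
v = Q / A

v ≈ 0.187 m/s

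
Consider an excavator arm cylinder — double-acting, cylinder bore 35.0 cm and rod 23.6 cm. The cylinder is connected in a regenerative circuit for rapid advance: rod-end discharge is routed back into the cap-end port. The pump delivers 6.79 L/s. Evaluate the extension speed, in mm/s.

v ≈ 155 mm/s

In regeneration the rod-end outflow joins the pump flow into the cap end, so the net volume the pump must supply per unit advance equals the rod cross-section area.
Rod cross-section A_rod = π/4 × (23.6 cm)² = 437.4 cm^2
v = Q_pump / A_rod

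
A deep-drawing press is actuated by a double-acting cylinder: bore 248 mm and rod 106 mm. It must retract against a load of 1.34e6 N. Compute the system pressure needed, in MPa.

Rod-side annular area A_ann = π/4 × (248² − 106²) = 39480 mm^2
Retraction: pressure acts on the annular area.
P = F / A = 1.34e6 N / A

P ≈ 33.9 MPa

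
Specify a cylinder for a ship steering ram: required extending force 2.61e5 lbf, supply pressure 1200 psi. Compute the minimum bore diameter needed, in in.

D ≈ 16.6 in

Extension force acts on the full piston face: F = P × (π/4)D².
D = √(4F / (πP)) = √(4 × 2.61e5 lbf / (π × 1200 psi))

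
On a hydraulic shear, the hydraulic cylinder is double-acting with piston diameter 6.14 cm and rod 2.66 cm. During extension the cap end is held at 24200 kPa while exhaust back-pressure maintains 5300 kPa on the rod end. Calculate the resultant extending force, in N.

F ≈ 58900 N

Cap-side area A_cap = π/4 × (6.14 cm)² = 29.61 cm^2
Rod-side annular area A_ann = π/4 × (6.14² − 2.66²) = 24.05 cm^2
Net thrust = P_cap·A_cap − P_rod·A_ann = 71650 N − 12750 N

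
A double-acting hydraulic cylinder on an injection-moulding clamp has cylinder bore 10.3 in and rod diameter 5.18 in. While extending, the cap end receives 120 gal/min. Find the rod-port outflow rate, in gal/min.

Q_out ≈ 89.6 gal/min

Cap-side area A_cap = π/4 × (10.3 in)² = 83.32 in^2
Rod-side annular area A_ann = π/4 × (10.3² − 5.18²) = 62.25 in^2
Piston speed v = Q_in/A_cap; rod-end outflow Q_out = v × A_ann = Q_in × A_ann/A_cap.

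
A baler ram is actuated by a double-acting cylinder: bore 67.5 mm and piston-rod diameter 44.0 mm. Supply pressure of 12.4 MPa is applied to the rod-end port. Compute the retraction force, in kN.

F ≈ 25.5 kN

Rod-side annular area A_ann = π/4 × (67.5² − 44.0²) = 2058 mm^2
On retraction the pressure acts on the annular area (bore minus rod).
F = P × A_ann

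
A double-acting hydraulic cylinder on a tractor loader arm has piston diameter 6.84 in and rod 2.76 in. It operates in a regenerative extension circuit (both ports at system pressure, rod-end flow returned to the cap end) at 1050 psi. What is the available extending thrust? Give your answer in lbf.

With equal pressure on both faces, forces on the annular region cancel; the net push is pressure × rod cross-section.
Rod cross-section A_rod = π/4 × (2.76 in)² = 5.983 in^2
F = P × A_rod

F ≈ 6280 lbf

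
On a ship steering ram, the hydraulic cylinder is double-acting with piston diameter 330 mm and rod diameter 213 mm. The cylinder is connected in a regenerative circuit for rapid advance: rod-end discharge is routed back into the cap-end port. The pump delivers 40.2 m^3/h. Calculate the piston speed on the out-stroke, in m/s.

In regeneration the rod-end outflow joins the pump flow into the cap end, so the net volume the pump must supply per unit advance equals the rod cross-section area.
Rod cross-section A_rod = π/4 × (213 mm)² = 35630 mm^2
v = Q_pump / A_rod

v ≈ 0.313 m/s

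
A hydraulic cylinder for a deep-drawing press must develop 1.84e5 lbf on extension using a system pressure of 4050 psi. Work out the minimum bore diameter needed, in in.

D ≈ 7.61 in

Extension force acts on the full piston face: F = P × (π/4)D².
D = √(4F / (πP)) = √(4 × 1.84e5 lbf / (π × 4050 psi))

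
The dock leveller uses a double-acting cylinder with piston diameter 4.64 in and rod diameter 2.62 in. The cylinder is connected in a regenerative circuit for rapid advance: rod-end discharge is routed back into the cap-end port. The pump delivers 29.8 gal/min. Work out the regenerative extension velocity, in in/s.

In regeneration the rod-end outflow joins the pump flow into the cap end, so the net volume the pump must supply per unit advance equals the rod cross-section area.
Rod cross-section A_rod = π/4 × (2.62 in)² = 5.391 in^2
v = Q_pump / A_rod

v ≈ 21.3 in/s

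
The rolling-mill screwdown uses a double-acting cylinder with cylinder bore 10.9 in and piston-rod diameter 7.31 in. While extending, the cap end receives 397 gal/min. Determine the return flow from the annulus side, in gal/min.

Cap-side area A_cap = π/4 × (10.9 in)² = 93.31 in^2
Rod-side annular area A_ann = π/4 × (10.9² − 7.31²) = 51.34 in^2
Piston speed v = Q_in/A_cap; rod-end outflow Q_out = v × A_ann = Q_in × A_ann/A_cap.

Q_out ≈ 218 gal/min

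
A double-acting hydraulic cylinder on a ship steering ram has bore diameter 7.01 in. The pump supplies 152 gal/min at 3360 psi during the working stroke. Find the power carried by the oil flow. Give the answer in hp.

W ≈ 298 hp

Hydraulic power = P × Q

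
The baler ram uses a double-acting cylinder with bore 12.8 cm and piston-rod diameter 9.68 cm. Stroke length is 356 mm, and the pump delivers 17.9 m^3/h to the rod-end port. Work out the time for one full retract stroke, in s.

Rod-side annular area A_ann = π/4 × (12.8² − 9.68²) = 55.09 cm^2
Swept volume V = A × L; t = V / Q = A·L / Q

t ≈ 0.394 s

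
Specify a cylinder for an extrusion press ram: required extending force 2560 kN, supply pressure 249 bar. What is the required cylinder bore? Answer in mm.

Extension force acts on the full piston face: F = P × (π/4)D².
D = √(4F / (πP)) = √(4 × 2560 kN / (π × 249 bar))

D ≈ 362 mm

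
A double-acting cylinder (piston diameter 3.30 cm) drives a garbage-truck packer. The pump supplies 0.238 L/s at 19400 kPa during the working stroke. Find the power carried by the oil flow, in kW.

Hydraulic power = P × Q

W ≈ 4.62 kW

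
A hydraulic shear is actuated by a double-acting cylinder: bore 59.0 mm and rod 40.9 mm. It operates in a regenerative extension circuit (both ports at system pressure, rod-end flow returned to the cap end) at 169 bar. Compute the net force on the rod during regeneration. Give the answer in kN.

With equal pressure on both faces, forces on the annular region cancel; the net push is pressure × rod cross-section.
Rod cross-section A_rod = π/4 × (40.9 mm)² = 1314 mm^2
F = P × A_rod

F ≈ 22.2 kN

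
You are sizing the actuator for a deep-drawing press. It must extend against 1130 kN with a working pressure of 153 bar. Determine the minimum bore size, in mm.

D ≈ 307 mm

Extension force acts on the full piston face: F = P × (π/4)D².
D = √(4F / (πP)) = √(4 × 1130 kN / (π × 153 bar))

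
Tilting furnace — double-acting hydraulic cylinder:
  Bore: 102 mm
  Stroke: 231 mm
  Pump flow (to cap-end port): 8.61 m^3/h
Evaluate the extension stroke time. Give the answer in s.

Cap-side area A_cap = π/4 × (102 mm)² = 8171 mm^2
Swept volume V = A × L; t = V / Q = A·L / Q

t ≈ 0.789 s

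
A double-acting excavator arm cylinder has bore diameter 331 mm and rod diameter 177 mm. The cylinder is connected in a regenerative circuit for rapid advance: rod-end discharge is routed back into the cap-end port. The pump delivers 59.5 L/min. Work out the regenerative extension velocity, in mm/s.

In regeneration the rod-end outflow joins the pump flow into the cap end, so the net volume the pump must supply per unit advance equals the rod cross-section area.
Rod cross-section A_rod = π/4 × (177 mm)² = 24610 mm^2
v = Q_pump / A_rod

v ≈ 40.3 mm/s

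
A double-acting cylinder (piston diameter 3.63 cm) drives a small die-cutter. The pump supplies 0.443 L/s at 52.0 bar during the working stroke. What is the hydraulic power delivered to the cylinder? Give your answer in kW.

W ≈ 2.30 kW

Hydraulic power = P × Q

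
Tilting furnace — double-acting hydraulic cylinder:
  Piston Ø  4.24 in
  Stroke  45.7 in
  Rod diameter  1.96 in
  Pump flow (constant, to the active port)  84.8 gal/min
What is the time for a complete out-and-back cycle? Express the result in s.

Cap-side area A_cap = π/4 × (4.24 in)² = 14.12 in^2
Rod-side annular area A_ann = π/4 × (4.24² − 1.96²) = 11.10 in^2
t_ext = A_cap·L/Q = 1.976 s
t_ret = A_ann·L/Q = 1.554 s
t_cycle = t_ext + t_ret

t ≈ 3.53 s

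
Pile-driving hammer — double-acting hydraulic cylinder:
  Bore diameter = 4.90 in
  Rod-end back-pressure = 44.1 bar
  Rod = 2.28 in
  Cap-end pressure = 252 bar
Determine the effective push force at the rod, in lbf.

Cap-side area A_cap = π/4 × (4.90 in)² = 18.86 in^2
Rod-side annular area A_ann = π/4 × (4.90² − 2.28²) = 14.77 in^2
Net thrust = P_cap·A_cap − P_rod·A_ann = 68920 lbf − 9450 lbf

F ≈ 59500 lbf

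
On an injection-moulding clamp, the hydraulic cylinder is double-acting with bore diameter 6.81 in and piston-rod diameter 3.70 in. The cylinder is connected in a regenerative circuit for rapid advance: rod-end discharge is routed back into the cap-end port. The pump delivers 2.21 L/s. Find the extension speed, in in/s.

In regeneration the rod-end outflow joins the pump flow into the cap end, so the net volume the pump must supply per unit advance equals the rod cross-section area.
Rod cross-section A_rod = π/4 × (3.70 in)² = 10.75 in^2
v = Q_pump / A_rod

v ≈ 12.5 in/s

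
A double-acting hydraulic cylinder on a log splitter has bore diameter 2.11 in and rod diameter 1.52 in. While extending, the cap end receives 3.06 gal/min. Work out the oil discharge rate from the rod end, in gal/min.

Cap-side area A_cap = π/4 × (2.11 in)² = 3.497 in^2
Rod-side annular area A_ann = π/4 × (2.11² − 1.52²) = 1.682 in^2
Piston speed v = Q_in/A_cap; rod-end outflow Q_out = v × A_ann = Q_in × A_ann/A_cap.

Q_out ≈ 1.47 gal/min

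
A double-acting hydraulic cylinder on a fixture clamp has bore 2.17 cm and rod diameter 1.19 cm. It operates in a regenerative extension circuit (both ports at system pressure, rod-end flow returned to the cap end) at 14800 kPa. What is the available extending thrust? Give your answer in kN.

With equal pressure on both faces, forces on the annular region cancel; the net push is pressure × rod cross-section.
Rod cross-section A_rod = π/4 × (1.19 cm)² = 1.112 cm^2
F = P × A_rod

F ≈ 1.65 kN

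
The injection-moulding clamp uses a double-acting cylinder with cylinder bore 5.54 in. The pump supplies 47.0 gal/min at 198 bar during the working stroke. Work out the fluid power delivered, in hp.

Hydraulic power = P × Q

W ≈ 78.7 hp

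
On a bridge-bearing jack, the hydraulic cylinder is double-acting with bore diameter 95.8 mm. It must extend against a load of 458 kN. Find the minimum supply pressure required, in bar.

P ≈ 635 bar

Cap-side area A_cap = π/4 × (95.8 mm)² = 7208 mm^2
P = F / A = 458 kN / A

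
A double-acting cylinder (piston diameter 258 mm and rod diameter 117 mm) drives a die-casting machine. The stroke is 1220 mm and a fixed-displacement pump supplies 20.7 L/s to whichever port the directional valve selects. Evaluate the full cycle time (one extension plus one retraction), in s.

t ≈ 5.53 s

Cap-side area A_cap = π/4 × (258 mm)² = 52280 mm^2
Rod-side annular area A_ann = π/4 × (258² − 117²) = 41530 mm^2
t_ext = A_cap·L/Q = 3.081 s
t_ret = A_ann·L/Q = 2.448 s
t_cycle = t_ext + t_ret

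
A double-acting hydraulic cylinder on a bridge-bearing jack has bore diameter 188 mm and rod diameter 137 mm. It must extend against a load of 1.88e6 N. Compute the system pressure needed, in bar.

Cap-side area A_cap = π/4 × (188 mm)² = 27760 mm^2
P = F / A = 1.88e6 N / A

P ≈ 677 bar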